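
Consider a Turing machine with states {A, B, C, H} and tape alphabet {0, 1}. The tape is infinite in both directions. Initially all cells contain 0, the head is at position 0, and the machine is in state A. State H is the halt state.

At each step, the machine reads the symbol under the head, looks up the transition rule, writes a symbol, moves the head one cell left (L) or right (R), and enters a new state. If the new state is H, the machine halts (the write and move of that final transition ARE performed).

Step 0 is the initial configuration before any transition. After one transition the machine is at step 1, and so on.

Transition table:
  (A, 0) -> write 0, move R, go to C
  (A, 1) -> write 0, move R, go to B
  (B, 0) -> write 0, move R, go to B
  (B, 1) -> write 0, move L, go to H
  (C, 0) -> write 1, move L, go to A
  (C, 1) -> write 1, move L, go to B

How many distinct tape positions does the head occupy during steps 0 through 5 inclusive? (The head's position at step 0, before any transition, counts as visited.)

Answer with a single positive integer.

Step 1: in state A at pos 0, read 0 -> (A,0)->write 0,move R,goto C. Now: state=C, head=1, tape[-1..2]=0000 (head:   ^)
Step 2: in state C at pos 1, read 0 -> (C,0)->write 1,move L,goto A. Now: state=A, head=0, tape[-1..2]=0010 (head:  ^)
Step 3: in state A at pos 0, read 0 -> (A,0)->write 0,move R,goto C. Now: state=C, head=1, tape[-1..2]=0010 (head:   ^)
Step 4: in state C at pos 1, read 1 -> (C,1)->write 1,move L,goto B. Now: state=B, head=0, tape[-1..2]=0010 (head:  ^)
Step 5: in state B at pos 0, read 0 -> (B,0)->write 0,move R,goto B. Now: state=B, head=1, tape[-1..2]=0010 (head:   ^)
Head positions at steps 0..5: starting at 0, distinct positions visited = {0, 1} -> 2 position(s)

Answer: 2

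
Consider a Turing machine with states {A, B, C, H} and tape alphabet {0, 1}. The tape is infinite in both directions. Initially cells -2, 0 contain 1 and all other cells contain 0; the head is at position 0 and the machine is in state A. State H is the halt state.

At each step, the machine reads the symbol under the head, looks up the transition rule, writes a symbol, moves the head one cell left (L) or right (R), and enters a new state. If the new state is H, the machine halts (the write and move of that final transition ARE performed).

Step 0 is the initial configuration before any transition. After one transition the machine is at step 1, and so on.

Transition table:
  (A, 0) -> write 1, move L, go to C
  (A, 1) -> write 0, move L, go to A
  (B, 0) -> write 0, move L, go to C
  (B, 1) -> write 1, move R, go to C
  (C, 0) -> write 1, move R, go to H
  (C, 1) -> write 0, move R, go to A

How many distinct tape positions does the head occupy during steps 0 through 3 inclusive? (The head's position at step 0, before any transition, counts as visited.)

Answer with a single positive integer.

Step 1: in state A at pos 0, read 1 -> (A,1)->write 0,move L,goto A. Now: state=A, head=-1, tape[-3..1]=01000 (head:   ^)
Step 2: in state A at pos -1, read 0 -> (A,0)->write 1,move L,goto C. Now: state=C, head=-2, tape[-3..1]=01100 (head:  ^)
Step 3: in state C at pos -2, read 1 -> (C,1)->write 0,move R,goto A. Now: state=A, head=-1, tape[-3..1]=00100 (head:   ^)
Head positions at steps 0..3: starting at 0, distinct positions visited = {-2, -1, 0} -> 3 position(s)

Answer: 3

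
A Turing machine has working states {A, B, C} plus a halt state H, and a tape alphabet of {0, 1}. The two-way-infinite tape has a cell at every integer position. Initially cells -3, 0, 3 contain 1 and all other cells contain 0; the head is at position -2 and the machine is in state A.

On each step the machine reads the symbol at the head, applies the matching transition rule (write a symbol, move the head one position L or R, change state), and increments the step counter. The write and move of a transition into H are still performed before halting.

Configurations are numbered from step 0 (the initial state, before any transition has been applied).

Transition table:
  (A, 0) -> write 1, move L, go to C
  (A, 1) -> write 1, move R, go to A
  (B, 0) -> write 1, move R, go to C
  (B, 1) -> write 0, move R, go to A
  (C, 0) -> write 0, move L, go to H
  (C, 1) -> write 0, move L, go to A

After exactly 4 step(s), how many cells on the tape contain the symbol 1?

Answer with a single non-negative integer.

Step 1: in state A at pos -2, read 0 -> (A,0)->write 1,move L,goto C. Now: state=C, head=-3, tape[-4..4]=011010010 (head:  ^)
Step 2: in state C at pos -3, read 1 -> (C,1)->write 0,move L,goto A. Now: state=A, head=-4, tape[-5..4]=0001010010 (head:  ^)
Step 3: in state A at pos -4, read 0 -> (A,0)->write 1,move L,goto C. Now: state=C, head=-5, tape[-6..4]=00101010010 (head:  ^)
Step 4: in state C at pos -5, read 0 -> (C,0)->write 0,move L,goto H. Now: state=H, head=-6, tape[-7..4]=000101010010 (head:  ^)
Cells containing 1 after step 4: {-4, -2, 0, 3} -> 4 cell(s)

Answer: 4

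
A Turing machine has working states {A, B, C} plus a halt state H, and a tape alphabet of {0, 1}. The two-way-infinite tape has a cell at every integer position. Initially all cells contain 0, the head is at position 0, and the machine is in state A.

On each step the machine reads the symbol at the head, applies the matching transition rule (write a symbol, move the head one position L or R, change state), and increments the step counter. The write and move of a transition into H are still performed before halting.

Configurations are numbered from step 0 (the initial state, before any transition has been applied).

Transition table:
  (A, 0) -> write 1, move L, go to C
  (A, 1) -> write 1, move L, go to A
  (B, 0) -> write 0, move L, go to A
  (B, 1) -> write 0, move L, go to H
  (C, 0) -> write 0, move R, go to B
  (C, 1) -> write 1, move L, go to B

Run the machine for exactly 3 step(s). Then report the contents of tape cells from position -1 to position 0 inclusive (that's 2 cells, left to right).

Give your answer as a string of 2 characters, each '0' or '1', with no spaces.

Step 1: in state A at pos 0, read 0 -> (A,0)->write 1,move L,goto C. Now: state=C, head=-1, tape[-2..1]=0010 (head:  ^)
Step 2: in state C at pos -1, read 0 -> (C,0)->write 0,move R,goto B. Now: state=B, head=0, tape[-2..1]=0010 (head:   ^)
Step 3: in state B at pos 0, read 1 -> (B,1)->write 0,move L,goto H. Now: state=H, head=-1, tape[-2..1]=0000 (head:  ^)

Answer: 00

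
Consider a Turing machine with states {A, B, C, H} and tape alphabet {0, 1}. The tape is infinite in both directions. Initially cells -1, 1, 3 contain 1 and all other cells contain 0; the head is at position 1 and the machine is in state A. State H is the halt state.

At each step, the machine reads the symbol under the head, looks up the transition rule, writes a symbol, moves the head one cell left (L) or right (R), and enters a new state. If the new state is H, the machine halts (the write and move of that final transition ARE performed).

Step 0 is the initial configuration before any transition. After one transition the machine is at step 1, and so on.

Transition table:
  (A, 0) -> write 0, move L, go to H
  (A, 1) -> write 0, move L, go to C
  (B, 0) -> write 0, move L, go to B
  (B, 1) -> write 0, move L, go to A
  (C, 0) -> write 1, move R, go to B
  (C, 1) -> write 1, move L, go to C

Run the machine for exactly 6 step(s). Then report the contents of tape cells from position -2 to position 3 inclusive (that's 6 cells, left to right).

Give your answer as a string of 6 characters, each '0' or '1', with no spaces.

Step 1: in state A at pos 1, read 1 -> (A,1)->write 0,move L,goto C. Now: state=C, head=0, tape[-2..4]=0100010 (head:   ^)
Step 2: in state C at pos 0, read 0 -> (C,0)->write 1,move R,goto B. Now: state=B, head=1, tape[-2..4]=0110010 (head:    ^)
Step 3: in state B at pos 1, read 0 -> (B,0)->write 0,move L,goto B. Now: state=B, head=0, tape[-2..4]=0110010 (head:   ^)
Step 4: in state B at pos 0, read 1 -> (B,1)->write 0,move L,goto A. Now: state=A, head=-1, tape[-2..4]=0100010 (head:  ^)
Step 5: in state A at pos -1, read 1 -> (A,1)->write 0,move L,goto C. Now: state=C, head=-2, tape[-3..4]=00000010 (head:  ^)
Step 6: in state C at pos -2, read 0 -> (C,0)->write 1,move R,goto B. Now: state=B, head=-1, tape[-3..4]=01000010 (head:   ^)

Answer: 100001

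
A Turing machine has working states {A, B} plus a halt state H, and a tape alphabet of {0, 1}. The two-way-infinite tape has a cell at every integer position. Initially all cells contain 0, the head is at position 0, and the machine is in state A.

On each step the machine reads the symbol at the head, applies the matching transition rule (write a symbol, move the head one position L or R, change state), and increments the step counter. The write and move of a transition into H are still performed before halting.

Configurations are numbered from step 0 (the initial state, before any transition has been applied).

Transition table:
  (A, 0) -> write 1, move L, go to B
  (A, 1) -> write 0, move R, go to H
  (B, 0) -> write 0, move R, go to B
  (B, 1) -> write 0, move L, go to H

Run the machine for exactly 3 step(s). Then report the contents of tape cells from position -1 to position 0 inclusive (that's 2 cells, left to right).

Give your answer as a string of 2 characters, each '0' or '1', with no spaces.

Answer: 00

Derivation:
Step 1: in state A at pos 0, read 0 -> (A,0)->write 1,move L,goto B. Now: state=B, head=-1, tape[-2..1]=0010 (head:  ^)
Step 2: in state B at pos -1, read 0 -> (B,0)->write 0,move R,goto B. Now: state=B, head=0, tape[-2..1]=0010 (head:   ^)
Step 3: in state B at pos 0, read 1 -> (B,1)->write 0,move L,goto H. Now: state=H, head=-1, tape[-2..1]=0000 (head:  ^)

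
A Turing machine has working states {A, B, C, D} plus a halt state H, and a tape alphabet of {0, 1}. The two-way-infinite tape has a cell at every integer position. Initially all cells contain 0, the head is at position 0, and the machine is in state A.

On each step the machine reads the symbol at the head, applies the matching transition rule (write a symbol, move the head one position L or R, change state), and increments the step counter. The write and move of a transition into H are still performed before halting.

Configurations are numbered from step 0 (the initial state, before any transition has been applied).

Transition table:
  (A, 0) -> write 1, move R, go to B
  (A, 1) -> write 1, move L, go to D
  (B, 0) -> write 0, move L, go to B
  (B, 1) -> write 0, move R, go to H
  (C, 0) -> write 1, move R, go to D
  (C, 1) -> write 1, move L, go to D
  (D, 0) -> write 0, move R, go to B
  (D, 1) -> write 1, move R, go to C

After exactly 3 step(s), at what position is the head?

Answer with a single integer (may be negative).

Step 1: in state A at pos 0, read 0 -> (A,0)->write 1,move R,goto B. Now: state=B, head=1, tape[-1..2]=0100 (head:   ^)
Step 2: in state B at pos 1, read 0 -> (B,0)->write 0,move L,goto B. Now: state=B, head=0, tape[-1..2]=0100 (head:  ^)
Step 3: in state B at pos 0, read 1 -> (B,1)->write 0,move R,goto H. Now: state=H, head=1, tape[-1..2]=0000 (head:   ^)

Answer: 1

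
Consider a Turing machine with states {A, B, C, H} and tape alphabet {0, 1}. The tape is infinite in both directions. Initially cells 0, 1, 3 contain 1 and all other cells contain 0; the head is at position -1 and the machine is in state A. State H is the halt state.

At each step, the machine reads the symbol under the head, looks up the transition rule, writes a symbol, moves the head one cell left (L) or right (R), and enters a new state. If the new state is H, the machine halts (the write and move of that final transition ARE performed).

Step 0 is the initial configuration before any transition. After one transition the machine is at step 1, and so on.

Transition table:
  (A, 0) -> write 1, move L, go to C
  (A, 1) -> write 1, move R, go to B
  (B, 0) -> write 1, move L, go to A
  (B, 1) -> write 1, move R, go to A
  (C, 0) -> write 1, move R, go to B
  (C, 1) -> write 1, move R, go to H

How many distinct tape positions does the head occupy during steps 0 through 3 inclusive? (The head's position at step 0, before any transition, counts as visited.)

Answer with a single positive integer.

Step 1: in state A at pos -1, read 0 -> (A,0)->write 1,move L,goto C. Now: state=C, head=-2, tape[-3..4]=00111010 (head:  ^)
Step 2: in state C at pos -2, read 0 -> (C,0)->write 1,move R,goto B. Now: state=B, head=-1, tape[-3..4]=01111010 (head:   ^)
Step 3: in state B at pos -1, read 1 -> (B,1)->write 1,move R,goto A. Now: state=A, head=0, tape[-3..4]=01111010 (head:    ^)
Head positions at steps 0..3: starting at -1, distinct positions visited = {-2, -1, 0} -> 3 position(s)

Answer: 3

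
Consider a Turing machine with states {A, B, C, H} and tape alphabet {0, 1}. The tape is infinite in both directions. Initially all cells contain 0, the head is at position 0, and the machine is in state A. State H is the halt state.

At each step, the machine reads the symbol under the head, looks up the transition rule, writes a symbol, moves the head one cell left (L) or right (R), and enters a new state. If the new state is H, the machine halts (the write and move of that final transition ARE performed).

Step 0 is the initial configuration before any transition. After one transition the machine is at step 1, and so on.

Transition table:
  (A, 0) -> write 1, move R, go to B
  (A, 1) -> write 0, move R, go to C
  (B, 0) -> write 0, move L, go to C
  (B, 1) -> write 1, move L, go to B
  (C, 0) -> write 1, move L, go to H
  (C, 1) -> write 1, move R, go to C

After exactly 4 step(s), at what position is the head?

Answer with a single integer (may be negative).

Step 1: in state A at pos 0, read 0 -> (A,0)->write 1,move R,goto B. Now: state=B, head=1, tape[-1..2]=0100 (head:   ^)
Step 2: in state B at pos 1, read 0 -> (B,0)->write 0,move L,goto C. Now: state=C, head=0, tape[-1..2]=0100 (head:  ^)
Step 3: in state C at pos 0, read 1 -> (C,1)->write 1,move R,goto C. Now: state=C, head=1, tape[-1..2]=0100 (head:   ^)
Step 4: in state C at pos 1, read 0 -> (C,0)->write 1,move L,goto H. Now: state=H, head=0, tape[-1..2]=0110 (head:  ^)

Answer: 0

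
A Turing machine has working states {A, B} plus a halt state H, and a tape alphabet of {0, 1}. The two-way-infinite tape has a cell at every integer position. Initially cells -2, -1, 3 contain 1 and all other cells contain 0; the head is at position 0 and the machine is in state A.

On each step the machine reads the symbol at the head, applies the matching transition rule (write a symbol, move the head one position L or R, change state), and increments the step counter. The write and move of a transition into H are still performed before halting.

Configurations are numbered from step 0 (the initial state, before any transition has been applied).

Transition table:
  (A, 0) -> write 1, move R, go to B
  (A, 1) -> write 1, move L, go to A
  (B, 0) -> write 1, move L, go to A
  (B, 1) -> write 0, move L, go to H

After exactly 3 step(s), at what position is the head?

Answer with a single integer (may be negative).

Answer: -1

Derivation:
Step 1: in state A at pos 0, read 0 -> (A,0)->write 1,move R,goto B. Now: state=B, head=1, tape[-3..4]=01110010 (head:     ^)
Step 2: in state B at pos 1, read 0 -> (B,0)->write 1,move L,goto A. Now: state=A, head=0, tape[-3..4]=01111010 (head:    ^)
Step 3: in state A at pos 0, read 1 -> (A,1)->write 1,move L,goto A. Now: state=A, head=-1, tape[-3..4]=01111010 (head:   ^)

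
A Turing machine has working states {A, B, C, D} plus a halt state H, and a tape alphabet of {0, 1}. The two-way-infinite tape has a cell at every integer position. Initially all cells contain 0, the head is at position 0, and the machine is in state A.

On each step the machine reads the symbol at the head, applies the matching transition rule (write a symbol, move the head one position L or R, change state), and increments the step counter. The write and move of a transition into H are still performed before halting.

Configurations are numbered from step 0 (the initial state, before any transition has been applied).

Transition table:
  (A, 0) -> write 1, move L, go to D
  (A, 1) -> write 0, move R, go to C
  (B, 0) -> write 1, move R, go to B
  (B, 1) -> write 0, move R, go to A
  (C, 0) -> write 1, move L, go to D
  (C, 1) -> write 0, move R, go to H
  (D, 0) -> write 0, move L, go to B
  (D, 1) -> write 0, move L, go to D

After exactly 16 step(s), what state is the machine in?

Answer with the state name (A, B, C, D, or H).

Answer: A

Derivation:
Step 1: in state A at pos 0, read 0 -> (A,0)->write 1,move L,goto D. Now: state=D, head=-1, tape[-2..1]=0010 (head:  ^)
Step 2: in state D at pos -1, read 0 -> (D,0)->write 0,move L,goto B. Now: state=B, head=-2, tape[-3..1]=00010 (head:  ^)
Step 3: in state B at pos -2, read 0 -> (B,0)->write 1,move R,goto B. Now: state=B, head=-1, tape[-3..1]=01010 (head:   ^)
Step 4: in state B at pos -1, read 0 -> (B,0)->write 1,move R,goto B. Now: state=B, head=0, tape[-3..1]=01110 (head:    ^)
Step 5: in state B at pos 0, read 1 -> (B,1)->write 0,move R,goto A. Now: state=A, head=1, tape[-3..2]=011000 (head:     ^)
Step 6: in state A at pos 1, read 0 -> (A,0)->write 1,move L,goto D. Now: state=D, head=0, tape[-3..2]=011010 (head:    ^)
Step 7: in state D at pos 0, read 0 -> (D,0)->write 0,move L,goto B. Now: state=B, head=-1, tape[-3..2]=011010 (head:   ^)
Step 8: in state B at pos -1, read 1 -> (B,1)->write 0,move R,goto A. Now: state=A, head=0, tape[-3..2]=010010 (head:    ^)
Step 9: in state A at pos 0, read 0 -> (A,0)->write 1,move L,goto D. Now: state=D, head=-1, tape[-3..2]=010110 (head:   ^)
Step 10: in state D at pos -1, read 0 -> (D,0)->write 0,move L,goto B. Now: state=B, head=-2, tape[-3..2]=010110 (head:  ^)
Step 11: in state B at pos -2, read 1 -> (B,1)->write 0,move R,goto A. Now: state=A, head=-1, tape[-3..2]=000110 (head:   ^)
Step 12: in state A at pos -1, read 0 -> (A,0)->write 1,move L,goto D. Now: state=D, head=-2, tape[-3..2]=001110 (head:  ^)
Step 13: in state D at pos -2, read 0 -> (D,0)->write 0,move L,goto B. Now: state=B, head=-3, tape[-4..2]=0001110 (head:  ^)
Step 14: in state B at pos -3, read 0 -> (B,0)->write 1,move R,goto B. Now: state=B, head=-2, tape[-4..2]=0101110 (head:   ^)
Step 15: in state B at pos -2, read 0 -> (B,0)->write 1,move R,goto B. Now: state=B, head=-1, tape[-4..2]=0111110 (head:    ^)
Step 16: in state B at pos -1, read 1 -> (B,1)->write 0,move R,goto A. Now: state=A, head=0, tape[-4..2]=0110110 (head:     ^)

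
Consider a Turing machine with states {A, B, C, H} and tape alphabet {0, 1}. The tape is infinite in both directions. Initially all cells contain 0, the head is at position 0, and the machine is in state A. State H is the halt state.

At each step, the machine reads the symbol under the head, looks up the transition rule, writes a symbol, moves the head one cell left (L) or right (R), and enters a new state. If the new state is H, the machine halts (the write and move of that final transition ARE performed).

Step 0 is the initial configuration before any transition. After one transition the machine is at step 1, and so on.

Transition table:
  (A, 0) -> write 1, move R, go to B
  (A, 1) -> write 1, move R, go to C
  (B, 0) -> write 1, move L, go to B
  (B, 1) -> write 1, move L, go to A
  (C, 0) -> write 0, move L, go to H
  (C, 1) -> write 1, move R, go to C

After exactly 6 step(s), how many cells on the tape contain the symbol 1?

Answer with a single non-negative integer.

Answer: 3

Derivation:
Step 1: in state A at pos 0, read 0 -> (A,0)->write 1,move R,goto B. Now: state=B, head=1, tape[-1..2]=0100 (head:   ^)
Step 2: in state B at pos 1, read 0 -> (B,0)->write 1,move L,goto B. Now: state=B, head=0, tape[-1..2]=0110 (head:  ^)
Step 3: in state B at pos 0, read 1 -> (B,1)->write 1,move L,goto A. Now: state=A, head=-1, tape[-2..2]=00110 (head:  ^)
Step 4: in state A at pos -1, read 0 -> (A,0)->write 1,move R,goto B. Now: state=B, head=0, tape[-2..2]=01110 (head:   ^)
Step 5: in state B at pos 0, read 1 -> (B,1)->write 1,move L,goto A. Now: state=A, head=-1, tape[-2..2]=01110 (head:  ^)
Step 6: in state A at pos -1, read 1 -> (A,1)->write 1,move R,goto C. Now: state=C, head=0, tape[-2..2]=01110 (head:   ^)
Cells containing 1 after step 6: {-1, 0, 1} -> 3 cell(s)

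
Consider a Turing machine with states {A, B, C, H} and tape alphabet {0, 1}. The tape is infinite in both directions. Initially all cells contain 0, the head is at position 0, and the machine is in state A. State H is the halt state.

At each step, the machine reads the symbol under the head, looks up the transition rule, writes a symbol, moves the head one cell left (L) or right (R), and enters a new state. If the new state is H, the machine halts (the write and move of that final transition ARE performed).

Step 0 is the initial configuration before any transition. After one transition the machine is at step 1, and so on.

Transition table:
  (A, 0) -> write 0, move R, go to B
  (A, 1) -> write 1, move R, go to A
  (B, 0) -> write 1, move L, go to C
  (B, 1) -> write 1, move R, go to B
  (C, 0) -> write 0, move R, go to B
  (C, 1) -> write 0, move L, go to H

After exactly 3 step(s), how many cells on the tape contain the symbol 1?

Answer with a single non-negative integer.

Answer: 1

Derivation:
Step 1: in state A at pos 0, read 0 -> (A,0)->write 0,move R,goto B. Now: state=B, head=1, tape[-1..2]=0000 (head:   ^)
Step 2: in state B at pos 1, read 0 -> (B,0)->write 1,move L,goto C. Now: state=C, head=0, tape[-1..2]=0010 (head:  ^)
Step 3: in state C at pos 0, read 0 -> (C,0)->write 0,move R,goto B. Now: state=B, head=1, tape[-1..2]=0010 (head:   ^)
Cells containing 1 after step 3: {1} -> 1 cell(s)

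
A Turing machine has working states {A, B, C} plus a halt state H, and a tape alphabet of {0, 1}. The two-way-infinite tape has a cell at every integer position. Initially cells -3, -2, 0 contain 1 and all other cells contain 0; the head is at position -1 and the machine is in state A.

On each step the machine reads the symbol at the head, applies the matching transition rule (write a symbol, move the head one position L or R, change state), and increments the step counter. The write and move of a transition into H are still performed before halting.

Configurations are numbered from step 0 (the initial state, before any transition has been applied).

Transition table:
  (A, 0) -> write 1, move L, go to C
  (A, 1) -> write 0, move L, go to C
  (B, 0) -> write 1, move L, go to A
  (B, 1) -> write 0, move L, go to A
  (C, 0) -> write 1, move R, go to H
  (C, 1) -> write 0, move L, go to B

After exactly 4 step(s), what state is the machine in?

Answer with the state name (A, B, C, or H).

Answer: C

Derivation:
Step 1: in state A at pos -1, read 0 -> (A,0)->write 1,move L,goto C. Now: state=C, head=-2, tape[-4..1]=011110 (head:   ^)
Step 2: in state C at pos -2, read 1 -> (C,1)->write 0,move L,goto B. Now: state=B, head=-3, tape[-4..1]=010110 (head:  ^)
Step 3: in state B at pos -3, read 1 -> (B,1)->write 0,move L,goto A. Now: state=A, head=-4, tape[-5..1]=0000110 (head:  ^)
Step 4: in state A at pos -4, read 0 -> (A,0)->write 1,move L,goto C. Now: state=C, head=-5, tape[-6..1]=00100110 (head:  ^)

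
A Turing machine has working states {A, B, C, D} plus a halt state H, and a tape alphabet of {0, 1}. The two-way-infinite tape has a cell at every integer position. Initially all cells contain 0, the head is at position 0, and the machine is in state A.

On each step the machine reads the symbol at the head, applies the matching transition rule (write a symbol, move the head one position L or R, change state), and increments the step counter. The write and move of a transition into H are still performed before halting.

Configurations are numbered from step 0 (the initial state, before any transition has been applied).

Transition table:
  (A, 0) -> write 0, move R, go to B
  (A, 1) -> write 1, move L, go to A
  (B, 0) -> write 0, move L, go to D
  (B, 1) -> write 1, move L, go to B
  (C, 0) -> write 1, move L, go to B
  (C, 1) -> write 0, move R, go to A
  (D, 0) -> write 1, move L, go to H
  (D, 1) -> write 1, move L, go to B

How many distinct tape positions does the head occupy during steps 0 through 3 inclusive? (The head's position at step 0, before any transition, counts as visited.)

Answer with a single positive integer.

Answer: 3

Derivation:
Step 1: in state A at pos 0, read 0 -> (A,0)->write 0,move R,goto B. Now: state=B, head=1, tape[-1..2]=0000 (head:   ^)
Step 2: in state B at pos 1, read 0 -> (B,0)->write 0,move L,goto D. Now: state=D, head=0, tape[-1..2]=0000 (head:  ^)
Step 3: in state D at pos 0, read 0 -> (D,0)->write 1,move L,goto H. Now: state=H, head=-1, tape[-2..2]=00100 (head:  ^)
Head positions at steps 0..3: starting at 0, distinct positions visited = {-1, 0, 1} -> 3 position(s)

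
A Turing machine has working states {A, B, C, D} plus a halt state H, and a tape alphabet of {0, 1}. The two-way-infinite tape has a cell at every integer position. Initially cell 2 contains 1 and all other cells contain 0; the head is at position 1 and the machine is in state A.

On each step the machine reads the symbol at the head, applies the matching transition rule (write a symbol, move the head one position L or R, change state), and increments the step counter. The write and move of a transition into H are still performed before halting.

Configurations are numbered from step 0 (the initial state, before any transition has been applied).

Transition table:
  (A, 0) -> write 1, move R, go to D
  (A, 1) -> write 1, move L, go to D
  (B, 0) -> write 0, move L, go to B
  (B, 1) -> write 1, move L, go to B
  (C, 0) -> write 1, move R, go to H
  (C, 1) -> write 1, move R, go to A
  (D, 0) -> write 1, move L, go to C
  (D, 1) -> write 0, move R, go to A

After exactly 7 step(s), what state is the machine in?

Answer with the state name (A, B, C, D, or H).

Step 1: in state A at pos 1, read 0 -> (A,0)->write 1,move R,goto D. Now: state=D, head=2, tape[0..3]=0110 (head:   ^)
Step 2: in state D at pos 2, read 1 -> (D,1)->write 0,move R,goto A. Now: state=A, head=3, tape[0..4]=01000 (head:    ^)
Step 3: in state A at pos 3, read 0 -> (A,0)->write 1,move R,goto D. Now: state=D, head=4, tape[0..5]=010100 (head:     ^)
Step 4: in state D at pos 4, read 0 -> (D,0)->write 1,move L,goto C. Now: state=C, head=3, tape[0..5]=010110 (head:    ^)
Step 5: in state C at pos 3, read 1 -> (C,1)->write 1,move R,goto A. Now: state=A, head=4, tape[0..5]=010110 (head:     ^)
Step 6: in state A at pos 4, read 1 -> (A,1)->write 1,move L,goto D. Now: state=D, head=3, tape[0..5]=010110 (head:    ^)
Step 7: in state D at pos 3, read 1 -> (D,1)->write 0,move R,goto A. Now: state=A, head=4, tape[0..5]=010010 (head:     ^)

Answer: A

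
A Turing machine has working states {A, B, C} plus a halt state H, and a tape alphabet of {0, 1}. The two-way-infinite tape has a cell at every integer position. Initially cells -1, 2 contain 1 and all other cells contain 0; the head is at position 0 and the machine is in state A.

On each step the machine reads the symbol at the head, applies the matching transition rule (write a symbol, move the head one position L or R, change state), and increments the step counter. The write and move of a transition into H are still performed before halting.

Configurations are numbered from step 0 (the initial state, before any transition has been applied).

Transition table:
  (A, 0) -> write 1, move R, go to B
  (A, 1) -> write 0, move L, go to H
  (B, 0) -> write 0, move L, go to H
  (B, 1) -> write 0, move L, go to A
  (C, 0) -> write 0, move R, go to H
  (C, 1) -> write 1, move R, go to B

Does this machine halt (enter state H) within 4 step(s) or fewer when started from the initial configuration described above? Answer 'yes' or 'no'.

Step 1: in state A at pos 0, read 0 -> (A,0)->write 1,move R,goto B. Now: state=B, head=1, tape[-2..3]=011010 (head:    ^)
Step 2: in state B at pos 1, read 0 -> (B,0)->write 0,move L,goto H. Now: state=H, head=0, tape[-2..3]=011010 (head:   ^)
State H reached at step 2; 2 <= 4 -> yes

Answer: yes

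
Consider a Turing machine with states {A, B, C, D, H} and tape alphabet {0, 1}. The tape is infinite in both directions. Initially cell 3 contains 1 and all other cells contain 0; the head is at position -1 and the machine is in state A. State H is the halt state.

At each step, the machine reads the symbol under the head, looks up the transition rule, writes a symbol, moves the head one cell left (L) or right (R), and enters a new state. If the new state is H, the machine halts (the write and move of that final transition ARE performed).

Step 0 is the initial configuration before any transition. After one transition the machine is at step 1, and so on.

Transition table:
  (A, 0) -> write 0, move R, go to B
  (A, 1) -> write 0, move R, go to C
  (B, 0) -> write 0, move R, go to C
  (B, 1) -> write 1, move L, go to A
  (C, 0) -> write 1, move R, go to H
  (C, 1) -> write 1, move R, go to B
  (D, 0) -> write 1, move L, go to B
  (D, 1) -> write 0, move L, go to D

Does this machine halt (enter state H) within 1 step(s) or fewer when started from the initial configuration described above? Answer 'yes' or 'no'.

Answer: no

Derivation:
Step 1: in state A at pos -1, read 0 -> (A,0)->write 0,move R,goto B. Now: state=B, head=0, tape[-2..4]=0000010 (head:   ^)
After 1 step(s): state = B (not H) -> not halted within 1 -> no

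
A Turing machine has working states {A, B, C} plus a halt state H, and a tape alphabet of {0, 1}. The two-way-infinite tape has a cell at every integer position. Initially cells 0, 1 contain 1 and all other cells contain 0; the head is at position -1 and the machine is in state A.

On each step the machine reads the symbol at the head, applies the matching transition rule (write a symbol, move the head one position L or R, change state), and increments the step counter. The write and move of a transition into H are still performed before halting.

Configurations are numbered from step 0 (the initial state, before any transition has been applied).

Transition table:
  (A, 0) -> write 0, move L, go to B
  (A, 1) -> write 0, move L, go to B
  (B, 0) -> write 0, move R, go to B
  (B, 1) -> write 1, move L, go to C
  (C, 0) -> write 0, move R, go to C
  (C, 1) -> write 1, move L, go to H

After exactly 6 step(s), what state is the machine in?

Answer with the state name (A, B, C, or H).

Answer: H

Derivation:
Step 1: in state A at pos -1, read 0 -> (A,0)->write 0,move L,goto B. Now: state=B, head=-2, tape[-3..2]=000110 (head:  ^)
Step 2: in state B at pos -2, read 0 -> (B,0)->write 0,move R,goto B. Now: state=B, head=-1, tape[-3..2]=000110 (head:   ^)
Step 3: in state B at pos -1, read 0 -> (B,0)->write 0,move R,goto B. Now: state=B, head=0, tape[-3..2]=000110 (head:    ^)
Step 4: in state B at pos 0, read 1 -> (B,1)->write 1,move L,goto C. Now: state=C, head=-1, tape[-3..2]=000110 (head:   ^)
Step 5: in state C at pos -1, read 0 -> (C,0)->write 0,move R,goto C. Now: state=C, head=0, tape[-3..2]=000110 (head:    ^)
Step 6: in state C at pos 0, read 1 -> (C,1)->write 1,move L,goto H. Now: state=H, head=-1, tape[-3..2]=000110 (head:   ^)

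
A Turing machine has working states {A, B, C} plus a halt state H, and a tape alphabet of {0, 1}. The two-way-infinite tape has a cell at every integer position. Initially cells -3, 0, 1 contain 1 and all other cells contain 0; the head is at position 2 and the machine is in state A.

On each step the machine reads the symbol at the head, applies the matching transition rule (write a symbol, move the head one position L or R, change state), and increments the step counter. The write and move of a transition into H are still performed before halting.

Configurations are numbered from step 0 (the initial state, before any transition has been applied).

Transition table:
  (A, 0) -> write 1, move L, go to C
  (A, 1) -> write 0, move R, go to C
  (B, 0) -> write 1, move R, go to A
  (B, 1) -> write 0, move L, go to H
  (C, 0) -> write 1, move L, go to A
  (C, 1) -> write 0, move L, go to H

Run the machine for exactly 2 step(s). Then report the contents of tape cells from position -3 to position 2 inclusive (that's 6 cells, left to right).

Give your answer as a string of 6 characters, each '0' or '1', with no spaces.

Step 1: in state A at pos 2, read 0 -> (A,0)->write 1,move L,goto C. Now: state=C, head=1, tape[-4..3]=01001110 (head:      ^)
Step 2: in state C at pos 1, read 1 -> (C,1)->write 0,move L,goto H. Now: state=H, head=0, tape[-4..3]=01001010 (head:     ^)

Answer: 100101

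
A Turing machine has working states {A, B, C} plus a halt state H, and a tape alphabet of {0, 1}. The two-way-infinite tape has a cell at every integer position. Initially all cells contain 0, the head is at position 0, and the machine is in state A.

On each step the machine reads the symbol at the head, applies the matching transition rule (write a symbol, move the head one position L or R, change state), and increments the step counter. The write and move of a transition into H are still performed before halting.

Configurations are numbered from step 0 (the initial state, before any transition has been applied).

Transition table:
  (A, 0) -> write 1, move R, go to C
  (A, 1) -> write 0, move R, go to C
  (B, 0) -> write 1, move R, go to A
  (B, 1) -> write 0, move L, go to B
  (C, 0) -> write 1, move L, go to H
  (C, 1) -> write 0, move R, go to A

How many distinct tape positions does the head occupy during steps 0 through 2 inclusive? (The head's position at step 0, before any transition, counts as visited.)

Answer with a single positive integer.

Answer: 2

Derivation:
Step 1: in state A at pos 0, read 0 -> (A,0)->write 1,move R,goto C. Now: state=C, head=1, tape[-1..2]=0100 (head:   ^)
Step 2: in state C at pos 1, read 0 -> (C,0)->write 1,move L,goto H. Now: state=H, head=0, tape[-1..2]=0110 (head:  ^)
Head positions at steps 0..2: starting at 0, distinct positions visited = {0, 1} -> 2 position(s)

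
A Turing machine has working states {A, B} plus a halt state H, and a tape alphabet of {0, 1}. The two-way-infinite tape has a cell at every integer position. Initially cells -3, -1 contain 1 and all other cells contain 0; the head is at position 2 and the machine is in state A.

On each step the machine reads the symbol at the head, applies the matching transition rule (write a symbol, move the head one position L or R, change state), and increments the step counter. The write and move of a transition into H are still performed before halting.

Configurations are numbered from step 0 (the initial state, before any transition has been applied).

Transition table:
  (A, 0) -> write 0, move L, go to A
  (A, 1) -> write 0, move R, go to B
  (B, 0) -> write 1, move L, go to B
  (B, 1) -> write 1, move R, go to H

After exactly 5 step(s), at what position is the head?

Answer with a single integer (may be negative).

Step 1: in state A at pos 2, read 0 -> (A,0)->write 0,move L,goto A. Now: state=A, head=1, tape[-4..3]=01010000 (head:      ^)
Step 2: in state A at pos 1, read 0 -> (A,0)->write 0,move L,goto A. Now: state=A, head=0, tape[-4..3]=01010000 (head:     ^)
Step 3: in state A at pos 0, read 0 -> (A,0)->write 0,move L,goto A. Now: state=A, head=-1, tape[-4..3]=01010000 (head:    ^)
Step 4: in state A at pos -1, read 1 -> (A,1)->write 0,move R,goto B. Now: state=B, head=0, tape[-4..3]=01000000 (head:     ^)
Step 5: in state B at pos 0, read 0 -> (B,0)->write 1,move L,goto B. Now: state=B, head=-1, tape[-4..3]=01001000 (head:    ^)

Answer: -1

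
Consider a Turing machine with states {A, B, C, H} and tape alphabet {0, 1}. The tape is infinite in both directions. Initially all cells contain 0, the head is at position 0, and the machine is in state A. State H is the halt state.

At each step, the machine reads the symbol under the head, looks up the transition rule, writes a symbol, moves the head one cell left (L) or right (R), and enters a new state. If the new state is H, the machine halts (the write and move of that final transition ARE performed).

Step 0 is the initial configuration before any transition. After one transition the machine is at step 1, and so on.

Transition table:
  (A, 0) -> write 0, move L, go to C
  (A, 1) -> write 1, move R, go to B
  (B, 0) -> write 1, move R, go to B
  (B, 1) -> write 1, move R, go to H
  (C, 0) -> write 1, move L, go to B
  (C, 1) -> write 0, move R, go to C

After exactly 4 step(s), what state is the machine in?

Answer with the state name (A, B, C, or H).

Step 1: in state A at pos 0, read 0 -> (A,0)->write 0,move L,goto C. Now: state=C, head=-1, tape[-2..1]=0000 (head:  ^)
Step 2: in state C at pos -1, read 0 -> (C,0)->write 1,move L,goto B. Now: state=B, head=-2, tape[-3..1]=00100 (head:  ^)
Step 3: in state B at pos -2, read 0 -> (B,0)->write 1,move R,goto B. Now: state=B, head=-1, tape[-3..1]=01100 (head:   ^)
Step 4: in state B at pos -1, read 1 -> (B,1)->write 1,move R,goto H. Now: state=H, head=0, tape[-3..1]=01100 (head:    ^)

Answer: H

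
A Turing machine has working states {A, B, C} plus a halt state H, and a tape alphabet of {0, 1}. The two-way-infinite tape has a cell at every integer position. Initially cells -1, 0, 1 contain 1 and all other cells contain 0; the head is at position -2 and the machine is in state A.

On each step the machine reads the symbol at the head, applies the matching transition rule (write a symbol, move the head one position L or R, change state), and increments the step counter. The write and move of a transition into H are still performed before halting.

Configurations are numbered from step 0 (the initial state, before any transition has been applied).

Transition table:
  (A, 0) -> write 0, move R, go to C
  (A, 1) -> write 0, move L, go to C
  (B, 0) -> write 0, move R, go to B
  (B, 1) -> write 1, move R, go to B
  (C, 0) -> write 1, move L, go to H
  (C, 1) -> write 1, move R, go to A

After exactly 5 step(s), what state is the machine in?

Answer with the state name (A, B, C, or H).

Answer: C

Derivation:
Step 1: in state A at pos -2, read 0 -> (A,0)->write 0,move R,goto C. Now: state=C, head=-1, tape[-3..2]=001110 (head:   ^)
Step 2: in state C at pos -1, read 1 -> (C,1)->write 1,move R,goto A. Now: state=A, head=0, tape[-3..2]=001110 (head:    ^)
Step 3: in state A at pos 0, read 1 -> (A,1)->write 0,move L,goto C. Now: state=C, head=-1, tape[-3..2]=001010 (head:   ^)
Step 4: in state C at pos -1, read 1 -> (C,1)->write 1,move R,goto A. Now: state=A, head=0, tape[-3..2]=001010 (head:    ^)
Step 5: in state A at pos 0, read 0 -> (A,0)->write 0,move R,goto C. Now: state=C, head=1, tape[-3..2]=001010 (head:     ^)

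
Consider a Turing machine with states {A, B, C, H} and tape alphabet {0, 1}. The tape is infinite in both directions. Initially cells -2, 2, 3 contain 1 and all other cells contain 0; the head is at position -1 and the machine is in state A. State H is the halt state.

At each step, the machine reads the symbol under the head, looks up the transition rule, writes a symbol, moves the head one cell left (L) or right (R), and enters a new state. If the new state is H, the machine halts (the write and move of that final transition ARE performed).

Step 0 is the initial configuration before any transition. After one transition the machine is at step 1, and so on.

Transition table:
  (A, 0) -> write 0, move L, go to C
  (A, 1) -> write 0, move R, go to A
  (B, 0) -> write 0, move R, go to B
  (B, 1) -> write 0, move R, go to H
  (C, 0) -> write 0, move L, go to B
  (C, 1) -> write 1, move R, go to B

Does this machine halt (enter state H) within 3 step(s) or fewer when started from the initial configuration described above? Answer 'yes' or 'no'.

Step 1: in state A at pos -1, read 0 -> (A,0)->write 0,move L,goto C. Now: state=C, head=-2, tape[-3..4]=01000110 (head:  ^)
Step 2: in state C at pos -2, read 1 -> (C,1)->write 1,move R,goto B. Now: state=B, head=-1, tape[-3..4]=01000110 (head:   ^)
Step 3: in state B at pos -1, read 0 -> (B,0)->write 0,move R,goto B. Now: state=B, head=0, tape[-3..4]=01000110 (head:    ^)
After 3 step(s): state = B (not H) -> not halted within 3 -> no

Answer: no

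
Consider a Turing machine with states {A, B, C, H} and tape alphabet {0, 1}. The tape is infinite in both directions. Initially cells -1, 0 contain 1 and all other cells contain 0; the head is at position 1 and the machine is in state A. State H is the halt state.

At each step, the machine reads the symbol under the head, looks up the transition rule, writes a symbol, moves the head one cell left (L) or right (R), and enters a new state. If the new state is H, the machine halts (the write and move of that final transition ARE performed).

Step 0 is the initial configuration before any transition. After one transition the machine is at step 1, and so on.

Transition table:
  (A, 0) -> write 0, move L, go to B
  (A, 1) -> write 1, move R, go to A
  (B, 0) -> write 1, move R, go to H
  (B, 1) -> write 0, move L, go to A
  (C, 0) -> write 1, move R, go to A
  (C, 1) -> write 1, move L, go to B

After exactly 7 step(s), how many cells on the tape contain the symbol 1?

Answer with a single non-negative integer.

Step 1: in state A at pos 1, read 0 -> (A,0)->write 0,move L,goto B. Now: state=B, head=0, tape[-2..2]=01100 (head:   ^)
Step 2: in state B at pos 0, read 1 -> (B,1)->write 0,move L,goto A. Now: state=A, head=-1, tape[-2..2]=01000 (head:  ^)
Step 3: in state A at pos -1, read 1 -> (A,1)->write 1,move R,goto A. Now: state=A, head=0, tape[-2..2]=01000 (head:   ^)
Step 4: in state A at pos 0, read 0 -> (A,0)->write 0,move L,goto B. Now: state=B, head=-1, tape[-2..2]=01000 (head:  ^)
Step 5: in state B at pos -1, read 1 -> (B,1)->write 0,move L,goto A. Now: state=A, head=-2, tape[-3..2]=000000 (head:  ^)
Step 6: in state A at pos -2, read 0 -> (A,0)->write 0,move L,goto B. Now: state=B, head=-3, tape[-4..2]=0000000 (head:  ^)
Step 7: in state B at pos -3, read 0 -> (B,0)->write 1,move R,goto H. Now: state=H, head=-2, tape[-4..2]=0100000 (head:   ^)
Cells containing 1 after step 7: {-3} -> 1 cell(s)

Answer: 1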